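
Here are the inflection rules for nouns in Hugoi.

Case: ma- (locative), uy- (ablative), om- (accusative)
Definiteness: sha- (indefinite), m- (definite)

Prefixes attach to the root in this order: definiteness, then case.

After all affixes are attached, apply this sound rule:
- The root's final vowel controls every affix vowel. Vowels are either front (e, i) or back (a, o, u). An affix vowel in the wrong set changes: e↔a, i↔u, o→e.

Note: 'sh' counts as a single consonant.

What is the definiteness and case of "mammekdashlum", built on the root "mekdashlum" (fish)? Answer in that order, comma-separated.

Segment: ma-m-mekdashlum.
definiteness: m- → definite.
case: ma- → locative.

definite, locative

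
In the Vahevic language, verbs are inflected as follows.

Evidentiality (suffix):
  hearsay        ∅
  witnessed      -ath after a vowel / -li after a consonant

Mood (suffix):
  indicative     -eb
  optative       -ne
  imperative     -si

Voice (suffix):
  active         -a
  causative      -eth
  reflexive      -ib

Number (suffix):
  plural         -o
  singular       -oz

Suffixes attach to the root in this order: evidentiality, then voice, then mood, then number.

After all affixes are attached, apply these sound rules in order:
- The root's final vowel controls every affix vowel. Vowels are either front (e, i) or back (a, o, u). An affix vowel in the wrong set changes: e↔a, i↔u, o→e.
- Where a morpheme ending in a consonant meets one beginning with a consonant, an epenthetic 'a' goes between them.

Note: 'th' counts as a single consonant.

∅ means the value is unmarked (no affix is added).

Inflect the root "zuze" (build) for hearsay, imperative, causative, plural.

evidentiality = hearsay: zero marking, form stays zuze.
Attach voice causative -eth → zuzeeth.
Attach mood imperative -si → zuzeethsi.
Attach number plural -o → zuzeethsio.
Apply vowel harmony: zuzeethsio → zuzeethsie.
Apply epenthesis: zuzeethsie → zuzeethasie.

zuzeethasie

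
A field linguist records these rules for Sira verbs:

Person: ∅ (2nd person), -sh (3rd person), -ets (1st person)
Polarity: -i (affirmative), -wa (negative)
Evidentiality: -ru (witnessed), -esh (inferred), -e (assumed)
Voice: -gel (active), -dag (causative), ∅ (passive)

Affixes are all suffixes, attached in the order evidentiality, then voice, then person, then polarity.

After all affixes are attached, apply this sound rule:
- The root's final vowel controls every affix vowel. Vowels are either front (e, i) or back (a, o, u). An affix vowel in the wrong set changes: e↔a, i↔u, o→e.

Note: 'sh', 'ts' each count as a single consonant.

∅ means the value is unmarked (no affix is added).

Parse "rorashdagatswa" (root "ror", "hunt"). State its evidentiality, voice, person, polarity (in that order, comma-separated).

inferred, causative, 1st person, negative

Segment: ror-esh-dag-ets-wa.
evidentiality: -esh → inferred.
voice: -dag → causative.
person: -ets → 1st person.
polarity: -wa → negative.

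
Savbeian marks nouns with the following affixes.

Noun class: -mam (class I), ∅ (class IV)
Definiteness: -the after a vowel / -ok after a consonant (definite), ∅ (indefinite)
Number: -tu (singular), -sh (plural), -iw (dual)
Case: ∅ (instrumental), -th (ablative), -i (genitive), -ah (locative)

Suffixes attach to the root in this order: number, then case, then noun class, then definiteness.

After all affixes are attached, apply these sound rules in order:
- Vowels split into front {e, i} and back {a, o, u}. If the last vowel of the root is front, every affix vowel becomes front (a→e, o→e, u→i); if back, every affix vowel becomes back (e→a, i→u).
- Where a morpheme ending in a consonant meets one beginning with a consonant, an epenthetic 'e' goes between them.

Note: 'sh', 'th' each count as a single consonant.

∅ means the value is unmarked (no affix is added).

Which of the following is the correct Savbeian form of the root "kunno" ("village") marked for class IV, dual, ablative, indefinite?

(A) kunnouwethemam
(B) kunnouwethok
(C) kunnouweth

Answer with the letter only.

Attach number dual -iw → kunnoiw.
Attach case ablative -th → kunnoiwth.
noun class = class IV: zero marking, form stays kunnoiwth.
definiteness = indefinite: zero marking, form stays kunnoiwth.
Apply vowel harmony: kunnoiwth → kunnouwth.
Apply epenthesis: kunnouwth → kunnouweth.
So the correct form is kunnouweth, option (C).
(B) kunnouwethok is wrong: it uses definite instead of indefinite for definiteness.
(A) kunnouwethemam is wrong: it uses class I instead of class IV for noun class.

C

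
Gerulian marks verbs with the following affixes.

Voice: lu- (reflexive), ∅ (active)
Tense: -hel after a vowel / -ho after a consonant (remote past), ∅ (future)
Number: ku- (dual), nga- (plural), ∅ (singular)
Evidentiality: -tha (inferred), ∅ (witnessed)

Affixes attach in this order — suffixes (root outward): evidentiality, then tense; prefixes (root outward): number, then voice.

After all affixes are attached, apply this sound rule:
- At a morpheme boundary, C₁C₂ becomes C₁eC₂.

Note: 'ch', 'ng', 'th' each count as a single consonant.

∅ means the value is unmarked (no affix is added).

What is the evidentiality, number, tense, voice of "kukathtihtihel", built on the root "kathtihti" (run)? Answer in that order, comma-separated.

Segment: ku-kathtihti-hel.
evidentiality: ∅ → witnessed.
number: ku- → dual.
tense: -hel/ho → remote past.
voice: ∅ → active.

witnessed, dual, remote past, active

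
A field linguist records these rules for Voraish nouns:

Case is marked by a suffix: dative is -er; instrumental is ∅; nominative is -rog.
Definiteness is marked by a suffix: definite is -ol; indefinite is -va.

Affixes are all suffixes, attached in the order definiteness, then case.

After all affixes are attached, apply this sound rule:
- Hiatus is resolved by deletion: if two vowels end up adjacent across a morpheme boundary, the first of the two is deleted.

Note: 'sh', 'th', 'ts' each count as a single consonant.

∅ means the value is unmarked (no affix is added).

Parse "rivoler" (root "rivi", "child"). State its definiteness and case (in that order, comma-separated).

Segment: rivi-ol-er.
definiteness: -ol → definite.
case: -er → dative.

definite, dative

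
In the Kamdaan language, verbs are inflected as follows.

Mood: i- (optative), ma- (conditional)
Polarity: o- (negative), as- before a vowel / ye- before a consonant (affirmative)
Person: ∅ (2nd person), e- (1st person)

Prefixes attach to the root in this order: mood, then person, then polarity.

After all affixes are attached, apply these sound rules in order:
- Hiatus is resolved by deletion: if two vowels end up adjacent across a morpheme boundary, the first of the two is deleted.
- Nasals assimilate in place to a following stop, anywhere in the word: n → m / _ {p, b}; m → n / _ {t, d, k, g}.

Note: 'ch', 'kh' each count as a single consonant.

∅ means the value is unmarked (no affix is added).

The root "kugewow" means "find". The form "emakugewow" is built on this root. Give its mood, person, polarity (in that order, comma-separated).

conditional, 1st person, negative

Segment: o-e-ma-kugewow.
mood: ma- → conditional.
person: e- → 1st person.
polarity: o- → negative.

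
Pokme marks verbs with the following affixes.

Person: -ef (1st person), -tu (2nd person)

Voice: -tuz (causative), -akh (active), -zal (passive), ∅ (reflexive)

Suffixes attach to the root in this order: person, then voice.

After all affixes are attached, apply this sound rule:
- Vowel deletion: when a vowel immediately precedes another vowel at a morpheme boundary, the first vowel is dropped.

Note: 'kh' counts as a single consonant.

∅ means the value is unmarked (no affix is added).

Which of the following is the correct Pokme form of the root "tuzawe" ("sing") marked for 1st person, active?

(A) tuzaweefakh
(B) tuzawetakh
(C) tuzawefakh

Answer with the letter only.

C

Attach person 1st person -ef → tuzaweef.
Attach voice active -akh → tuzaweefakh.
Apply vowel deletion: tuzaweefakh → tuzawefakh.
So the correct form is tuzawefakh, option (C).
(B) tuzawetakh is wrong: it uses 2nd person instead of 1st person for person.
(A) tuzaweefakh is wrong: it fails to apply the sound rule(s).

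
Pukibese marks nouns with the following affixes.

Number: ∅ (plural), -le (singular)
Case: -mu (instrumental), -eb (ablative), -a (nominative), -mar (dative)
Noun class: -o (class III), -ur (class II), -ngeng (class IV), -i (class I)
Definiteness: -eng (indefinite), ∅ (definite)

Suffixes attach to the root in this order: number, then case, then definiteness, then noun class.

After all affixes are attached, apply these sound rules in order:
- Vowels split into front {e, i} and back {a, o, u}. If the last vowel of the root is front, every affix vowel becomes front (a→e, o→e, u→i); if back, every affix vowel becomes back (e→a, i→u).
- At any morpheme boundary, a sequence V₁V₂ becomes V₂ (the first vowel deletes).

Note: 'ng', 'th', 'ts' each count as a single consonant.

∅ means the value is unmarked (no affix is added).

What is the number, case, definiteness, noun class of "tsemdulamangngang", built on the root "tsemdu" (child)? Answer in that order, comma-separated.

Segment: tsemdu-le-mu-eng-ngeng.
number: -le → singular.
case: -mu → instrumental.
definiteness: -eng → indefinite.
noun class: -ngeng → class IV.

singular, instrumental, indefinite, class IV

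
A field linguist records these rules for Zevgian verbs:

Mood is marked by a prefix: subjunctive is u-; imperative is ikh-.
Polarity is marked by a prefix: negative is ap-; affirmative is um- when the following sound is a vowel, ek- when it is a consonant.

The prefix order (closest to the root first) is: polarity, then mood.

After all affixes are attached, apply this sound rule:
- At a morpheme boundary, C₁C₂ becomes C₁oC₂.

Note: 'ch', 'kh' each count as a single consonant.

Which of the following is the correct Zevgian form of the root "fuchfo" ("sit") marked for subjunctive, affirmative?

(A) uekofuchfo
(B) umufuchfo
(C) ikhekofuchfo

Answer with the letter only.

Attach polarity affirmative ek- (before consonant 'f') → ekfuchfo.
Attach mood subjunctive u- → uekfuchfo.
Apply epenthesis: uekfuchfo → uekofuchfo.
So the correct form is uekofuchfo, option (A).
(C) ikhekofuchfo is wrong: it uses imperative instead of subjunctive for mood.
(B) umufuchfo is wrong: it has the affixes in the wrong order.

A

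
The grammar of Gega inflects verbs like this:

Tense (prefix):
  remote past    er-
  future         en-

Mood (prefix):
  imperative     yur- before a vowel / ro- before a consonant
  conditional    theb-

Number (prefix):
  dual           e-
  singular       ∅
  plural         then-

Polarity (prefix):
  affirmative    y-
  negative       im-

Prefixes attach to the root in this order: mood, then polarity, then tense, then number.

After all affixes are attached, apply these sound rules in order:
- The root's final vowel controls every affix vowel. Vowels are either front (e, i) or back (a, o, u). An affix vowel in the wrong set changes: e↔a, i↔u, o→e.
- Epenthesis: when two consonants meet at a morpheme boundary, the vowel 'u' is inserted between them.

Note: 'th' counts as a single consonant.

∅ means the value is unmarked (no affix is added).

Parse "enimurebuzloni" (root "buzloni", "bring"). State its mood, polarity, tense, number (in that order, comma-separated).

imperative, negative, future, singular

Segment: en-im-ro-buzloni.
mood: yur/ro- → imperative.
polarity: im- → negative.
tense: en- → future.
number: ∅ → singular.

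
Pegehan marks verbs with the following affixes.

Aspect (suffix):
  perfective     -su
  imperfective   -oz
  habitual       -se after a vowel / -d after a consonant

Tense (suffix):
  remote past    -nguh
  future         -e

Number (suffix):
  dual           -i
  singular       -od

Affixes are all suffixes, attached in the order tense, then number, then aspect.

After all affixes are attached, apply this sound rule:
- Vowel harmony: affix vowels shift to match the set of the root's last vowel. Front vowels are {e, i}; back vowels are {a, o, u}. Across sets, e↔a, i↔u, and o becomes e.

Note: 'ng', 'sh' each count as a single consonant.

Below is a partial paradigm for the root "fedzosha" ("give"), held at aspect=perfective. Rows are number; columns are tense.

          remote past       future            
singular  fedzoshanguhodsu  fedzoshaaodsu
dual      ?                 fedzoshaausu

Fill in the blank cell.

fedzoshanguhusu

Attach tense remote past -nguh → fedzoshanguh.
Attach number dual -i → fedzoshanguhi.
Attach aspect perfective -su → fedzoshanguhisu.
Apply vowel harmony: fedzoshanguhisu → fedzoshanguhusu.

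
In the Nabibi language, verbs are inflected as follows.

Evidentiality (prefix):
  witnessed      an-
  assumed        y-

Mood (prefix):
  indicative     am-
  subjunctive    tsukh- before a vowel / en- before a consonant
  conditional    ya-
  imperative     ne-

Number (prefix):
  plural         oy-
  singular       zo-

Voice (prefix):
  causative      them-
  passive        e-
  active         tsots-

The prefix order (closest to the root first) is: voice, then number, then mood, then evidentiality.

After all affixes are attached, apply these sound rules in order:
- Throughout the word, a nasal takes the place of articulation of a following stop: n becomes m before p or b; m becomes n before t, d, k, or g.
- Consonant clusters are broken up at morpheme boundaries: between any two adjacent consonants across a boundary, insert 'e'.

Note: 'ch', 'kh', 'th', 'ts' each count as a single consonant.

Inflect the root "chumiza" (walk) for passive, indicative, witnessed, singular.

Attach voice passive e- → echumiza.
Attach number singular zo- → zoechumiza.
Attach mood indicative am- → amzoechumiza.
Attach evidentiality witnessed an- → anamzoechumiza.
Nasal assimilation: no change.
Apply epenthesis: anamzoechumiza → anamezoechumiza.

anamezoechumiza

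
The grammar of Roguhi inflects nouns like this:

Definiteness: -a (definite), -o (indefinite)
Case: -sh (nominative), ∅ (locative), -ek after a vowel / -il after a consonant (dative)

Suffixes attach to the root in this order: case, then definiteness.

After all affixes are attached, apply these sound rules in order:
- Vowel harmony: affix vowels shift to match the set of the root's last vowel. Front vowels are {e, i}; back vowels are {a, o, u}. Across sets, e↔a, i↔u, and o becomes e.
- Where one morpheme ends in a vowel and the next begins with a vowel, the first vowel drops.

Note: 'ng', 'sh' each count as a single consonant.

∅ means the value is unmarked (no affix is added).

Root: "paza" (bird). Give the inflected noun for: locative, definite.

case = locative: zero marking, form stays paza.
Attach definiteness definite -a → pazaa.
Vowel harmony: no change.
Apply vowel deletion: pazaa → paza.

paza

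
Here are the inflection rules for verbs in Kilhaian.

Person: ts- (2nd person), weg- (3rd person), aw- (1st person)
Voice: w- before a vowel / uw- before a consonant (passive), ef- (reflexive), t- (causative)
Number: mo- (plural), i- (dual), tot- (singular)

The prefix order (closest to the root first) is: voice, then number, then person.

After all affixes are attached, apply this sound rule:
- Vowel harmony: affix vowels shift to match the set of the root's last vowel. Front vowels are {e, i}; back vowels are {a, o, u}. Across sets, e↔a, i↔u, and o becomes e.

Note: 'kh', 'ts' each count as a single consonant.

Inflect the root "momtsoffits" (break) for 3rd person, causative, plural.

wegmetmomtsoffits

Attach voice causative t- → tmomtsoffits.
Attach number plural mo- → motmomtsoffits.
Attach person 3rd person weg- → wegmotmomtsoffits.
Apply vowel harmony: wegmotmomtsoffits → wegmetmomtsoffits.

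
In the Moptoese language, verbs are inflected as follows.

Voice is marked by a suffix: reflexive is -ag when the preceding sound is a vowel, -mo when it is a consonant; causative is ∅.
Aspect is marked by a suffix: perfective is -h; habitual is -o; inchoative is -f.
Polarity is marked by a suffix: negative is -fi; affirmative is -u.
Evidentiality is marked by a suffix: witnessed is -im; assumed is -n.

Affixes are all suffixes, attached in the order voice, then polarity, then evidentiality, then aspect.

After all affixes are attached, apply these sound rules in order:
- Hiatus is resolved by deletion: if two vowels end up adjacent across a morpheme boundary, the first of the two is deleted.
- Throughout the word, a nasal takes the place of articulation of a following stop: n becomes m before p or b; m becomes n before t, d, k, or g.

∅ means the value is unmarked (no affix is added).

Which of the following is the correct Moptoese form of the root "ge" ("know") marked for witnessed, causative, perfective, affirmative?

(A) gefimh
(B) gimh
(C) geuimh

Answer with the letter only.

voice = causative: zero marking, form stays ge.
Attach polarity affirmative -u → geu.
Attach evidentiality witnessed -im → geuim.
Attach aspect perfective -h → geuimh.
Apply vowel deletion: geuimh → gimh.
Nasal assimilation: no change.
So the correct form is gimh, option (B).
(C) geuimh is wrong: it fails to apply the sound rule(s).
(A) gefimh is wrong: it uses negative instead of affirmative for polarity.

B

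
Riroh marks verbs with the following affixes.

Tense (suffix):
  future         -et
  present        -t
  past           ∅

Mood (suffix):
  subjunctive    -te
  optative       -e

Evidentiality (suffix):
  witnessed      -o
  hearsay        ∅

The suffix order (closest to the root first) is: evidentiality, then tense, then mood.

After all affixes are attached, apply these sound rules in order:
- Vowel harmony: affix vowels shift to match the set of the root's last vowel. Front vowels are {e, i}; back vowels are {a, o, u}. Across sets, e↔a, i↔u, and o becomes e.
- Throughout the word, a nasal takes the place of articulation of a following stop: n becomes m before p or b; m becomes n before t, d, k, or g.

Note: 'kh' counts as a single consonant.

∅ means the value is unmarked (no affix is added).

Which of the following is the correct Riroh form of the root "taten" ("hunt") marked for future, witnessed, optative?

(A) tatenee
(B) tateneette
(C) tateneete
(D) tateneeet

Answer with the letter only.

Attach evidentiality witnessed -o → tateno.
Attach tense future -et → tatenoet.
Attach mood optative -e → tatenoete.
Apply vowel harmony: tatenoete → tateneete.
Nasal assimilation: no change.
So the correct form is tateneete, option (C).
(A) tatenee is wrong: it uses past instead of future for tense.
(D) tateneeet is wrong: it has the affixes in the wrong order.
(B) tateneette is wrong: it uses subjunctive instead of optative for mood.

C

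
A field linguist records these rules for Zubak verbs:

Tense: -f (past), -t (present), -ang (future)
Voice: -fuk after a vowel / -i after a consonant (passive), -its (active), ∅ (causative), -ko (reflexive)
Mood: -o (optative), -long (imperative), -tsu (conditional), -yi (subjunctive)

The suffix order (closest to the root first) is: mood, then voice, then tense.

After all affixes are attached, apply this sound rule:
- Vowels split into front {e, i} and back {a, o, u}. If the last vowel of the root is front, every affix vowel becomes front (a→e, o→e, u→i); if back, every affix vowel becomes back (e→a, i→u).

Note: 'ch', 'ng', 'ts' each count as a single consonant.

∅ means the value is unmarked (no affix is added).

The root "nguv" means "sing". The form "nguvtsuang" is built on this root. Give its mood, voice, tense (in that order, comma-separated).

Segment: nguv-tsu-ang.
mood: -tsu → conditional.
voice: ∅ → causative.
tense: -ang → future.

conditional, causative, future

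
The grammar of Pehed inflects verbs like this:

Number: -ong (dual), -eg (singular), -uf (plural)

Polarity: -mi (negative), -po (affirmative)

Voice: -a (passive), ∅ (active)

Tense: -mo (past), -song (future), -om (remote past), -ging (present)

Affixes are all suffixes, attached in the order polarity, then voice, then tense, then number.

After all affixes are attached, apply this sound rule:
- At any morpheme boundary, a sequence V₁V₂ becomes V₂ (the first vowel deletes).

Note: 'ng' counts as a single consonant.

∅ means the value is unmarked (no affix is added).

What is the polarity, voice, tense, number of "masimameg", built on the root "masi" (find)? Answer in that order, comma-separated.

Segment: masi-mi-a-mo-eg.
polarity: -mi → negative.
voice: -a → passive.
tense: -mo → past.
number: -eg → singular.

negative, passive, past, singular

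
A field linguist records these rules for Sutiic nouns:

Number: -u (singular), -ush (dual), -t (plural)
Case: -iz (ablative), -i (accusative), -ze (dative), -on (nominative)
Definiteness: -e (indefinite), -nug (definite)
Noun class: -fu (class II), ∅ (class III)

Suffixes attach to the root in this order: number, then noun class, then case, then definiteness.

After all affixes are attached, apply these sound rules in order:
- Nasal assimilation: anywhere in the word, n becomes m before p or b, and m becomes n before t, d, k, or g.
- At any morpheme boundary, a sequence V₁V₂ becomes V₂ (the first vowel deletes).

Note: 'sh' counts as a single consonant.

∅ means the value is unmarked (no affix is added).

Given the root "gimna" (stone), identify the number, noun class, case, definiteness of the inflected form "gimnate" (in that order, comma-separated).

plural, class III, accusative, indefinite

Segment: gimna-t-i-e.
number: -t → plural.
noun class: ∅ → class III.
case: -i → accusative.
definiteness: -e → indefinite.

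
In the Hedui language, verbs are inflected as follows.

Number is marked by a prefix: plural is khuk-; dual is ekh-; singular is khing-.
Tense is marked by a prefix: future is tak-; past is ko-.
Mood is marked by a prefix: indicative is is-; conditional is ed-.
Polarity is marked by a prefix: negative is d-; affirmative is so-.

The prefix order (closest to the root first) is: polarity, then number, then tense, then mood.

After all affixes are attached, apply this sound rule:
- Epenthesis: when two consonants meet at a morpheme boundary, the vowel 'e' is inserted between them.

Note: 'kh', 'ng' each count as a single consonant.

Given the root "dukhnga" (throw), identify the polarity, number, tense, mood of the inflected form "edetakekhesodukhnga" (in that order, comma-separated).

affirmative, dual, future, conditional

Segment: ed-tak-ekh-so-dukhnga.
polarity: so- → affirmative.
number: ekh- → dual.
tense: tak- → future.
mood: ed- → conditional.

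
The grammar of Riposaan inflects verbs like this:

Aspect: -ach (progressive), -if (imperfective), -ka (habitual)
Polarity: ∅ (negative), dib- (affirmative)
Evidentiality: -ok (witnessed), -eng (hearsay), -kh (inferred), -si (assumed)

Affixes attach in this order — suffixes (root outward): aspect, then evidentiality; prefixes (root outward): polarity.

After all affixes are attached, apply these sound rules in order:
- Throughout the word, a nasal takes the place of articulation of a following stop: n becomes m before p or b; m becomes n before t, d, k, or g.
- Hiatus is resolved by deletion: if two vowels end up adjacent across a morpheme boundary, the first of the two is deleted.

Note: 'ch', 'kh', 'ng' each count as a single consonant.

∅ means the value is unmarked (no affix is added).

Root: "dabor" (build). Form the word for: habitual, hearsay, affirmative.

dibdaborkeng

Attach aspect habitual -ka → daborka.
Attach polarity affirmative dib- → dibdaborka.
Attach evidentiality hearsay -eng → dibdaborkaeng.
Nasal assimilation: no change.
Apply vowel deletion: dibdaborkaeng → dibdaborkeng.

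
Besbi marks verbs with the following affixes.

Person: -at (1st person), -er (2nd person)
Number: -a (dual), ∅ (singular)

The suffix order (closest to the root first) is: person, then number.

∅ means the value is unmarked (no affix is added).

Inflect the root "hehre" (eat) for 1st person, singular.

Attach person 1st person -at → hehreat.
number = singular: zero marking, form stays hehreat.

hehreat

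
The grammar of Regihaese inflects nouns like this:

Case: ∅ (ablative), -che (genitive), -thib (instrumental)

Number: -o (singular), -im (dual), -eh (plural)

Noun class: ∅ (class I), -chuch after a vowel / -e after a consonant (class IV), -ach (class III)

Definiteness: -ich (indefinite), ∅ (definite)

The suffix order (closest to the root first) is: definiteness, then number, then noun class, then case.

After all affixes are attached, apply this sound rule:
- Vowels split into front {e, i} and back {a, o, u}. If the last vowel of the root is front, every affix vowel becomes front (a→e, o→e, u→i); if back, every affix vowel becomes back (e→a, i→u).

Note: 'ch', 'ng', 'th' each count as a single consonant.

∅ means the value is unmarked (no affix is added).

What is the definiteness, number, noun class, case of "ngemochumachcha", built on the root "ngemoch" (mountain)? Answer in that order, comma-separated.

Segment: ngemoch-im-ach-che.
definiteness: ∅ → definite.
number: -im → dual.
noun class: -ach → class III.
case: -che → genitive.

definite, dual, class III, genitive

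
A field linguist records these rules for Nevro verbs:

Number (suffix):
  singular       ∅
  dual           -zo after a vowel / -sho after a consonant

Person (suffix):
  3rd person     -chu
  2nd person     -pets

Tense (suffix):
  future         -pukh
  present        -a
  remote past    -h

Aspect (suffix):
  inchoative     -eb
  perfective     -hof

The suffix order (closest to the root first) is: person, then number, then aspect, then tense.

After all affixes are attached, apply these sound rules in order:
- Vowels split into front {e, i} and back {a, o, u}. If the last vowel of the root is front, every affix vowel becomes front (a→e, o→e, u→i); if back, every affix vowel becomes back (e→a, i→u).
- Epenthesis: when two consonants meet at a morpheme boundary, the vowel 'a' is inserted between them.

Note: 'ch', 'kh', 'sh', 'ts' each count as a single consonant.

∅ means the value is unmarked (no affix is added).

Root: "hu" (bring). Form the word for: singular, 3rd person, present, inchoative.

Attach person 3rd person -chu → huchu.
number = singular: zero marking, form stays huchu.
Attach aspect inchoative -eb → huchueb.
Attach tense present -a → huchueba.
Apply vowel harmony: huchueba → huchuaba.
Epenthesis: no change.

huchuaba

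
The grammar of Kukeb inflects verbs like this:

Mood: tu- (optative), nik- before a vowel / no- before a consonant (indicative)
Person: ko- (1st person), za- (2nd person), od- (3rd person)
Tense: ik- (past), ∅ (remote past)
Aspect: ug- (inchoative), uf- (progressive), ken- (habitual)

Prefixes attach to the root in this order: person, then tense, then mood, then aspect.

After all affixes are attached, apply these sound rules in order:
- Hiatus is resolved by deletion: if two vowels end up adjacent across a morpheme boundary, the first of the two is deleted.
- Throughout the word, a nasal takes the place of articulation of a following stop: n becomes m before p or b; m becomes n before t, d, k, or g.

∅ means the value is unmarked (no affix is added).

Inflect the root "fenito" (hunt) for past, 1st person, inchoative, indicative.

ugnikikkofenito

Attach person 1st person ko- → kofenito.
Attach tense past ik- → ikkofenito.
Attach mood indicative nik- (before vowel 'i') → nikikkofenito.
Attach aspect inchoative ug- → ugnikikkofenito.
Vowel deletion: no change.
Nasal assimilation: no change.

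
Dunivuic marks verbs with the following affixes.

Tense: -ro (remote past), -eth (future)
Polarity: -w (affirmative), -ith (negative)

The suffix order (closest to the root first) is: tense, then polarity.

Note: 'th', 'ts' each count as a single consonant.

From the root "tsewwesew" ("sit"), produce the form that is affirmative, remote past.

tsewwesewrow

Attach tense remote past -ro → tsewwesewro.
Attach polarity affirmative -w → tsewwesewrow.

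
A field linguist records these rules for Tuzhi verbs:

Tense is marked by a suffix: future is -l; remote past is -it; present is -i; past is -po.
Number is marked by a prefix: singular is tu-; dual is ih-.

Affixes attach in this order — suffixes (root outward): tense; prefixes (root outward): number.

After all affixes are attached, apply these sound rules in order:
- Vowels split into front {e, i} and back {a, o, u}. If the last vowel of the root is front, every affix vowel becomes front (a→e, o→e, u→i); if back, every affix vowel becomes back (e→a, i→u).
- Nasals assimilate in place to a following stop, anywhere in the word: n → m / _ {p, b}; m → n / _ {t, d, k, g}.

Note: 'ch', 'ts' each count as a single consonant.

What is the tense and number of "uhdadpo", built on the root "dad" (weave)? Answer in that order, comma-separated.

Segment: ih-dad-po.
tense: -po → past.
number: ih- → dual.

past, dual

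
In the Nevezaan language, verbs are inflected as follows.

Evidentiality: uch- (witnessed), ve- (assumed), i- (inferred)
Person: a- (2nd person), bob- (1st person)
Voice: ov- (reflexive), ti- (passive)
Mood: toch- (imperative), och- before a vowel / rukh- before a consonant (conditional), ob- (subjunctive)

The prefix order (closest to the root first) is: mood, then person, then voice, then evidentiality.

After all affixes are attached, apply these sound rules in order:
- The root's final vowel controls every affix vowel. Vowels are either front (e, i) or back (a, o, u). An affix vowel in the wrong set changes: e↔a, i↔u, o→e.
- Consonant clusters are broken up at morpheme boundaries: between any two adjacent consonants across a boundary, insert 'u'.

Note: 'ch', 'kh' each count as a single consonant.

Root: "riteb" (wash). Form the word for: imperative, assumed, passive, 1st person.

Attach mood imperative toch- → tochriteb.
Attach person 1st person bob- → bobtochriteb.
Attach voice passive ti- → tibobtochriteb.
Attach evidentiality assumed ve- → vetibobtochriteb.
Apply vowel harmony: vetibobtochriteb → vetibebtechriteb.
Apply epenthesis: vetibebtechriteb → vetibebutechuriteb.

vetibebutechuriteb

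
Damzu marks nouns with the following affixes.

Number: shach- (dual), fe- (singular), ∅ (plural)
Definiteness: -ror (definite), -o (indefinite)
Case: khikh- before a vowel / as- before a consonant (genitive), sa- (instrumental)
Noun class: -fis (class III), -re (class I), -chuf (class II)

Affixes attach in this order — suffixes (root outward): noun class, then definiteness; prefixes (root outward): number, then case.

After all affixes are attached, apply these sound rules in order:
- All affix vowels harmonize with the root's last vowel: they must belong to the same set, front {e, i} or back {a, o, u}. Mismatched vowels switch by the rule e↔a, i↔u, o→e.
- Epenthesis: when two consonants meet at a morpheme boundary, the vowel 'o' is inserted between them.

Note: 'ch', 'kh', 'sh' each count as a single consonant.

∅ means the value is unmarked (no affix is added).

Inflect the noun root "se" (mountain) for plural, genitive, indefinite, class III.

esosefise

number = plural: zero marking, form stays se.
Attach noun class class III -fis → sefis.
Attach definiteness indefinite -o → sefiso.
Attach case genitive as- (before consonant 's') → assefiso.
Apply vowel harmony: assefiso → essefise.
Apply epenthesis: essefise → esosefise.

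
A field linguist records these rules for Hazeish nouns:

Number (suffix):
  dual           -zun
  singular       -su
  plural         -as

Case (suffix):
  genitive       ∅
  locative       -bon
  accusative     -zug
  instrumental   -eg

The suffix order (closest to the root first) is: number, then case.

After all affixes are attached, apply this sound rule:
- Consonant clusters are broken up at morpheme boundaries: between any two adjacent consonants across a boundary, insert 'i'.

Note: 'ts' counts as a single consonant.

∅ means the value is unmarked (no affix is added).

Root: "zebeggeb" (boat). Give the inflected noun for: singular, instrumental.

zebeggebisueg

Attach number singular -su → zebeggebsu.
Attach case instrumental -eg → zebeggebsueg.
Apply epenthesis: zebeggebsueg → zebeggebisueg.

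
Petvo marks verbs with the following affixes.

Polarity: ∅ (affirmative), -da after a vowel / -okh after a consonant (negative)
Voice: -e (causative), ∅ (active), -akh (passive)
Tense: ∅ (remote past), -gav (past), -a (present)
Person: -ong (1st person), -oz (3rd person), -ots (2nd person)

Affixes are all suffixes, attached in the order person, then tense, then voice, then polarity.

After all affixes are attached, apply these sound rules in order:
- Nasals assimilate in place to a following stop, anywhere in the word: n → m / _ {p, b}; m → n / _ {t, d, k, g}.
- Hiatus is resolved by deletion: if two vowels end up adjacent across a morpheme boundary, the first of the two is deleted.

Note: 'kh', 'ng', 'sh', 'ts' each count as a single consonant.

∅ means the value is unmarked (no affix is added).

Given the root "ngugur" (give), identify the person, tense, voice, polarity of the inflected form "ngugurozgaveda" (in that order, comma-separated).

Segment: ngugur-oz-gav-e-da.
person: -oz → 3rd person.
tense: -gav → past.
voice: -e → causative.
polarity: -da/okh → negative.

3rd person, past, causative, negative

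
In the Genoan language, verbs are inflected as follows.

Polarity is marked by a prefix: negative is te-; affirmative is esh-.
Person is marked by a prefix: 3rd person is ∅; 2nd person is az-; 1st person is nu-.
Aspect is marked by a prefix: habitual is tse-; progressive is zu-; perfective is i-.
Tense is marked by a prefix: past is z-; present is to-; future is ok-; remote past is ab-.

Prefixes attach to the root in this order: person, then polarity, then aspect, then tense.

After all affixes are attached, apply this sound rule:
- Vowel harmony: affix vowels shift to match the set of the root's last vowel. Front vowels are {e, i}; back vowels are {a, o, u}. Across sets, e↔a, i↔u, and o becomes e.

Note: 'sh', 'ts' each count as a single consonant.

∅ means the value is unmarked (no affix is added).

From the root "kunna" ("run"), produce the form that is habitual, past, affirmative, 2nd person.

Attach person 2nd person az- → azkunna.
Attach polarity affirmative esh- → eshazkunna.
Attach aspect habitual tse- → tseeshazkunna.
Attach tense past z- → ztseeshazkunna.
Apply vowel harmony: ztseeshazkunna → ztsaashazkunna.

ztsaashazkunna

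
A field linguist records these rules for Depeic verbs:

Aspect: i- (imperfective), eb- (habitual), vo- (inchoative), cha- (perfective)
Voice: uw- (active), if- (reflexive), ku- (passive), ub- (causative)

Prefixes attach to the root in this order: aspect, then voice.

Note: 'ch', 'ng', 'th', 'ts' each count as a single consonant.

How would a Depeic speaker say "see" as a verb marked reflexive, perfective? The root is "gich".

Attach aspect perfective cha- → chagich.
Attach voice reflexive if- → ifchagich.

ifchagich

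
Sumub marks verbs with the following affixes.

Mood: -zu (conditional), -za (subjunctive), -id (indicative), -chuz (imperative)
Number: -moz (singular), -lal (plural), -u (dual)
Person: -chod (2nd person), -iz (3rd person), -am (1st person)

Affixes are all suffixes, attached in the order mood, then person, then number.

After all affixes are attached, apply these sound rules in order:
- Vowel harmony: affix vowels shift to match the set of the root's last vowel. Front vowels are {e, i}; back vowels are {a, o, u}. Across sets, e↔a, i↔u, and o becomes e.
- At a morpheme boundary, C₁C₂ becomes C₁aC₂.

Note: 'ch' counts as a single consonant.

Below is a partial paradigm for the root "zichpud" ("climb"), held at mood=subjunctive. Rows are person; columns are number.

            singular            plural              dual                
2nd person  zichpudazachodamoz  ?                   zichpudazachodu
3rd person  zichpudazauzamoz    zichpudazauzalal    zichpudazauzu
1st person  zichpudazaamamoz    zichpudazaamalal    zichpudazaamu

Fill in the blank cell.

Attach mood subjunctive -za → zichpudza.
Attach person 2nd person -chod → zichpudzachod.
Attach number plural -lal → zichpudzachodlal.
Vowel harmony: no change.
Apply epenthesis: zichpudzachodlal → zichpudazachodalal.

zichpudazachodalal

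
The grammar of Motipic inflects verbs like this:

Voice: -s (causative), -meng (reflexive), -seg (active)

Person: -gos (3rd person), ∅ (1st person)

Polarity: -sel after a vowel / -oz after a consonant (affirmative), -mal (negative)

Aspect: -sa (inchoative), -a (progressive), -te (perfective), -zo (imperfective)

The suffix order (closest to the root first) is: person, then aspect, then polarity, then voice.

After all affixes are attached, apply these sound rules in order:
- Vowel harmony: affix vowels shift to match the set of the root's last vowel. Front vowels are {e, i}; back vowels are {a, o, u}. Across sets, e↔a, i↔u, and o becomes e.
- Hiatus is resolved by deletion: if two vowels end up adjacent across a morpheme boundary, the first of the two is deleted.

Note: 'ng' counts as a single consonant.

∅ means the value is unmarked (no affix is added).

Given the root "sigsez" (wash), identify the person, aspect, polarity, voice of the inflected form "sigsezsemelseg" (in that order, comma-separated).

Segment: sigsez-sa-mal-seg.
person: ∅ → 1st person.
aspect: -sa → inchoative.
polarity: -mal → negative.
voice: -seg → active.

1st person, inchoative, negative, active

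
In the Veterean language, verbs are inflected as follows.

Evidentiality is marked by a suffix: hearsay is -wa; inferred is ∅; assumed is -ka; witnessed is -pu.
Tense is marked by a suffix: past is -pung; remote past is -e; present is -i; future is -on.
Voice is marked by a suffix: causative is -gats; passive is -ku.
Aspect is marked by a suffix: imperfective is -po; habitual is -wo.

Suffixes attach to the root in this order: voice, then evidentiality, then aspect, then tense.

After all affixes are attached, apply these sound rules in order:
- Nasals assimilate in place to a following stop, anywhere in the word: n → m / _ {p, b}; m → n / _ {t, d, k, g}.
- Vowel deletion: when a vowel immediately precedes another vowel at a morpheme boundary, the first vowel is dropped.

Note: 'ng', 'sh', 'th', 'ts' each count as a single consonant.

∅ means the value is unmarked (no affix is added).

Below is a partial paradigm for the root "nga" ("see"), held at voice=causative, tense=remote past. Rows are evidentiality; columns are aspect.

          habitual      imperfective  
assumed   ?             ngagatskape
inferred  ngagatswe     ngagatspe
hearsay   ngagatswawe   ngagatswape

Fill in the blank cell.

Attach voice causative -gats → ngagats.
Attach evidentiality assumed -ka → ngagatska.
Attach aspect habitual -wo → ngagatskawo.
Attach tense remote past -e → ngagatskawoe.
Nasal assimilation: no change.
Apply vowel deletion: ngagatskawoe → ngagatskawe.

ngagatskawe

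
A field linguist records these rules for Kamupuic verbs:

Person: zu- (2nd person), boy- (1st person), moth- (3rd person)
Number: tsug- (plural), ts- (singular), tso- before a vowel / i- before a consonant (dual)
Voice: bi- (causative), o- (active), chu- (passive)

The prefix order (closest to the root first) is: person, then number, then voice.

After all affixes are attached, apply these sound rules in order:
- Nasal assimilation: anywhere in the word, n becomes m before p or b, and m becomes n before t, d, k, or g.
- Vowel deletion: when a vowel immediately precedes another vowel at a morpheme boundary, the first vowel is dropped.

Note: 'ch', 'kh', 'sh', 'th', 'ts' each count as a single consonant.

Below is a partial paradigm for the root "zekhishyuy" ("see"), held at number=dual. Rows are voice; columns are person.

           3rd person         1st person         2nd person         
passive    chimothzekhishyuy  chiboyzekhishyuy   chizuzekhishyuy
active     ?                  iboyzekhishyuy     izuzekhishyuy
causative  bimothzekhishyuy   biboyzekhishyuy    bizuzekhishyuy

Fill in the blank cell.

imothzekhishyuy

Attach person 3rd person moth- → mothzekhishyuy.
Attach number dual i- (before consonant 'm') → imothzekhishyuy.
Attach voice active o- → oimothzekhishyuy.
Nasal assimilation: no change.
Apply vowel deletion: oimothzekhishyuy → imothzekhishyuy.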